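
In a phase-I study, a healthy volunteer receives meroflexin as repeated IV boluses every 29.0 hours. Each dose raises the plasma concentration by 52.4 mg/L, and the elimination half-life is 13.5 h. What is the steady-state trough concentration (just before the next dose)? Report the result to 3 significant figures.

k = ln 2 / 13.5 = 0.05134 h⁻¹
Fraction remaining after one interval: e^(−kτ) = e^(−0.05134 × 29.0) = 0.2256
R = 1 / (1 − 0.2256) = 1.291
Css,max = 52.4 × 1.291 = 67.67 mg/L
Css,min = Css,max × e^(−kτ) = 67.67 × 0.2256 ≈ 15.3 mg/L

15.3 mg/L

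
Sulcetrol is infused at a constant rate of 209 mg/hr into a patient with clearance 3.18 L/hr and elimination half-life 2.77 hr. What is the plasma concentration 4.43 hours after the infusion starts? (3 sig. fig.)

Css = rate / CL = 209 / 3.18 = 65.72 µg/mL
k = ln 2 / 2.77 = 0.2502 hr⁻¹
C(t) = Css (1 − e^(−kt)) = 65.72 × (1 − e^(−1.109)) = 65.72 × 0.6700 ≈ 44.0 µg/mL

44.0 µg/mL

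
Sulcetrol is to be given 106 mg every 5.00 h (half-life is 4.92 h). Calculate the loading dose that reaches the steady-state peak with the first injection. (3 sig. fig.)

k = ln 2 / 4.92 = 0.1409 h⁻¹
Accumulation ratio R = 1 / (1 − e^(−kτ)) = 1 / (1 − e^(−0.1409×5.00)) = 1 / (1 − 0.4944) = 1.978
Loading dose = maintenance dose × R = 106 × 1.978 ≈ 210 mg

210 mg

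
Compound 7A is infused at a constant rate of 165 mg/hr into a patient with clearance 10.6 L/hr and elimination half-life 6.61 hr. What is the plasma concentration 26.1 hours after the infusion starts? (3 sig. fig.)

14.6 µg/mL

Css = rate / CL = 165 / 10.6 = 15.57 µg/mL
k = ln 2 / 6.61 = 0.1049 hr⁻¹
C(t) = Css (1 − e^(−kt)) = 15.57 × (1 − e^(−2.737)) = 15.57 × 0.9352 ≈ 14.6 µg/mL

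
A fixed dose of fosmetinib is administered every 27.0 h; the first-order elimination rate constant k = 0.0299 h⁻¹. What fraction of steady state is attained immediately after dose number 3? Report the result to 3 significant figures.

f_n = 1 − e^(−nkτ) = 1 − e^(−3 × 0.02990 × 27.0) = 1 − e^(−2.422) = 1 − 0.08875 ≈ 0.911

0.911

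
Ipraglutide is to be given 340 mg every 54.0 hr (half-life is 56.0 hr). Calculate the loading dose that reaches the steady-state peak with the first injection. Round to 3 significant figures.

697 mg

k = ln 2 / 56.0 = 0.01238 hr⁻¹
Accumulation ratio R = 1 / (1 − e^(−kτ)) = 1 / (1 − e^(−0.01238×54.0)) = 1 / (1 − 0.5125) = 2.051
Loading dose = maintenance dose × R = 340 × 2.051 ≈ 697 mg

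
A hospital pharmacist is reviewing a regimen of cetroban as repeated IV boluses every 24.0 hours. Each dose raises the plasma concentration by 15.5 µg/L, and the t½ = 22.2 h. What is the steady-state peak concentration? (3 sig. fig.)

k = ln 2 / 22.2 = 0.03122 h⁻¹
Fraction remaining after one interval: e^(−kτ) = e^(−0.03122 × 24.0) = 0.4727
R = 1 / (1 − 0.4727) = 1.896
Css,max = 15.5 × 1.896 ≈ 29.4 µg/L

29.4 µg/L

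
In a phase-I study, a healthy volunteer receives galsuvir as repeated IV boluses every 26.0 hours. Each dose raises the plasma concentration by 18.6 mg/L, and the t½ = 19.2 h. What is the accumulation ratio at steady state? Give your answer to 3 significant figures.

k = ln 2 / 19.2 = 0.03610 h⁻¹
Fraction remaining after one interval: e^(−kτ) = e^(−0.03610 × 26.0) = 0.3912
R = 1 / (1 − 0.3912) = 1 / 0.6088 ≈ 1.64

1.64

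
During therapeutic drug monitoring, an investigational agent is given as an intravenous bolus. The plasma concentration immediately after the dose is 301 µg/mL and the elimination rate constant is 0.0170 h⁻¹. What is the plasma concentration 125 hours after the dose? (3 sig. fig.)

C(t) = C₀ e^(−kt) = 301 × e^(−0.01700 × 125) = 301 × e^(−2.125) = 301 × 0.1194 ≈ 35.9 µg/mL

35.9 µg/mL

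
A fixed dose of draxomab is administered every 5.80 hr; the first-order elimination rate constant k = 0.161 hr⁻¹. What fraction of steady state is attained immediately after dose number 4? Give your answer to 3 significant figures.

f_n = 1 − e^(−nkτ) = 1 − e^(−4 × 0.1610 × 5.80) = 1 − e^(−3.735) = 1 − 0.02387 ≈ 0.976

0.976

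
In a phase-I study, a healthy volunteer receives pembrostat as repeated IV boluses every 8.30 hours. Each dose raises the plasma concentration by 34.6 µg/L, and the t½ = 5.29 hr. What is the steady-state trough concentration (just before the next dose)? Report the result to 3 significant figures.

k = ln 2 / 5.29 = 0.1310 hr⁻¹
Fraction remaining after one interval: e^(−kτ) = e^(−0.1310 × 8.30) = 0.3370
R = 1 / (1 − 0.3370) = 1.508
Css,max = 34.6 × 1.508 = 52.19 µg/L
Css,min = Css,max × e^(−kτ) = 52.19 × 0.3370 ≈ 17.6 µg/L

17.6 µg/L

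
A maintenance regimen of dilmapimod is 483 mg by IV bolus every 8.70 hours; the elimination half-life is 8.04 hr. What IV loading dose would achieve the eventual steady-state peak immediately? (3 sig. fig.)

k = ln 2 / 8.04 = 0.08621 hr⁻¹
Accumulation ratio R = 1 / (1 − e^(−kτ)) = 1 / (1 − e^(−0.08621×8.70)) = 1 / (1 − 0.4723) = 1.895
Loading dose = maintenance dose × R = 483 × 1.895 ≈ 915 mg

915 mg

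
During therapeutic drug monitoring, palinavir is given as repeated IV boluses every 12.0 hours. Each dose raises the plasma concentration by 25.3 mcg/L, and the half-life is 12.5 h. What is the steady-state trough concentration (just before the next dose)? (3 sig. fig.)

26.8 mcg/L

k = ln 2 / 12.5 = 0.05545 h⁻¹
Fraction remaining after one interval: e^(−kτ) = e^(−0.05545 × 12.0) = 0.5141
R = 1 / (1 − 0.5141) = 2.058
Css,max = 25.3 × 2.058 = 52.06 mcg/L
Css,min = Css,max × e^(−kτ) = 52.06 × 0.5141 ≈ 26.8 mcg/L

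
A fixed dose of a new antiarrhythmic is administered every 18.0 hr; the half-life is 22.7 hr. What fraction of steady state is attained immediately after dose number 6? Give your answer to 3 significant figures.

k = ln 2 / 22.7 = 0.03054 hr⁻¹
f_n = 1 − e^(−nkτ) = 1 − e^(−6 × 0.03054 × 18.0) = 1 − e^(−3.298) = 1 − 0.03696 ≈ 0.963

0.963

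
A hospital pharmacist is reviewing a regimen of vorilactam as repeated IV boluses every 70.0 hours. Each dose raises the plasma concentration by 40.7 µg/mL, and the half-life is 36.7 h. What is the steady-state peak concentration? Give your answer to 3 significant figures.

55.5 µg/mL

k = ln 2 / 36.7 = 0.01889 h⁻¹
Fraction remaining after one interval: e^(−kτ) = e^(−0.01889 × 70.0) = 0.2666
R = 1 / (1 − 0.2666) = 1.363
Css,max = 40.7 × 1.363 ≈ 55.5 µg/mL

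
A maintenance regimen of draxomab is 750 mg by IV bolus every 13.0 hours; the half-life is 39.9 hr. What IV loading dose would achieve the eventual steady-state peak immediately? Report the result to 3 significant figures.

3710 mg

k = ln 2 / 39.9 = 0.01737 hr⁻¹
Accumulation ratio R = 1 / (1 − e^(−kτ)) = 1 / (1 − e^(−0.01737×13.0)) = 1 / (1 − 0.7978) = 4.947
Loading dose = maintenance dose × R = 750 × 4.947 ≈ 3710 mg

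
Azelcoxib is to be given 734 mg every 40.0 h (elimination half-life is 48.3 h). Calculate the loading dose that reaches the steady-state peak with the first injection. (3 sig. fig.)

1680 mg

k = ln 2 / 48.3 = 0.01435 h⁻¹
Accumulation ratio R = 1 / (1 − e^(−kτ)) = 1 / (1 − e^(−0.01435×40.0)) = 1 / (1 − 0.5632) = 2.290
Loading dose = maintenance dose × R = 734 × 2.290 ≈ 1680 mg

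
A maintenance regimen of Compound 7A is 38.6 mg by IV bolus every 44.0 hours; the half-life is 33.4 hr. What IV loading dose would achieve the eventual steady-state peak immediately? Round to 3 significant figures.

k = ln 2 / 33.4 = 0.02075 hr⁻¹
Accumulation ratio R = 1 / (1 − e^(−kτ)) = 1 / (1 − e^(−0.02075×44.0)) = 1 / (1 − 0.4013) = 1.670
Loading dose = maintenance dose × R = 38.6 × 1.670 ≈ 64.5 mg

64.5 mg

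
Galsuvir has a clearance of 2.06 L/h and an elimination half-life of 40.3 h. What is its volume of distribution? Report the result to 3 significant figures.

120 L

k = ln 2 / t½ = ln 2 / 40.3 = 0.01720 h⁻¹
V = CL / k = 2.06 / 0.01720 ≈ 120 L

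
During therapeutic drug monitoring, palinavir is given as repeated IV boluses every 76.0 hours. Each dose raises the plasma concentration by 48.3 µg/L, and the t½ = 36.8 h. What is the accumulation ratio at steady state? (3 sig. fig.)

1.31

k = ln 2 / 36.8 = 0.01884 h⁻¹
Fraction remaining after one interval: e^(−kτ) = e^(−0.01884 × 76.0) = 0.2390
R = 1 / (1 − 0.2390) = 1 / 0.7610 ≈ 1.31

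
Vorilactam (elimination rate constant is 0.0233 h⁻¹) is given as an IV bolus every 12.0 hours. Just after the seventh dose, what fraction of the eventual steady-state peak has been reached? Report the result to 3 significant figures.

f_n = 1 − e^(−nkτ) = 1 − e^(−7 × 0.02330 × 12.0) = 1 − e^(−1.957) = 1 − 0.1413 ≈ 0.859

0.859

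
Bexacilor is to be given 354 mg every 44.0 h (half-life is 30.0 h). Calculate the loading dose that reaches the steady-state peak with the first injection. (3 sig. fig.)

555 mg

k = ln 2 / 30.0 = 0.02310 h⁻¹
Accumulation ratio R = 1 / (1 − e^(−kτ)) = 1 / (1 − e^(−0.02310×44.0)) = 1 / (1 − 0.3618) = 1.567
Loading dose = maintenance dose × R = 354 × 1.567 ≈ 555 mg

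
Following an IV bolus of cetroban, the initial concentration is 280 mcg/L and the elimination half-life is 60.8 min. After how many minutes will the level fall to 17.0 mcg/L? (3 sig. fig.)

k = ln 2 / 60.8 = 0.01140 min⁻¹
C(t) = C₀ e^(−kt)  ⇒  t = ln(C₀/C) / k
t = ln(280/17.0) / 0.01140 = 2.802 / 0.01140 ≈ 246 minutes

246 minutes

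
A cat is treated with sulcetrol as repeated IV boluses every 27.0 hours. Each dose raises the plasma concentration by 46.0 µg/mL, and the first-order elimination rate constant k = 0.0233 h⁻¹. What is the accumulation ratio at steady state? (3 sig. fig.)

Fraction remaining after one interval: e^(−kτ) = e^(−0.02330 × 27.0) = 0.5331
R = 1 / (1 − 0.5331) = 1 / 0.4669 ≈ 2.14

2.14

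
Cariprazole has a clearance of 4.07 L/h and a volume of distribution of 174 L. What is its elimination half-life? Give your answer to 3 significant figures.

29.6 hours

k = CL / V = 4.07 / 174 = 0.02339 h⁻¹
t½ = ln 2 / k = ln 2 / 0.02339 ≈ 29.6 hours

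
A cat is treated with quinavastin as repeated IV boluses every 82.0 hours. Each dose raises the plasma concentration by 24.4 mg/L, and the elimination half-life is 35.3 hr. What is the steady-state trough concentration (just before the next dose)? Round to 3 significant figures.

6.09 mg/L

k = ln 2 / 35.3 = 0.01964 hr⁻¹
Fraction remaining after one interval: e^(−kτ) = e^(−0.01964 × 82.0) = 0.1999
R = 1 / (1 − 0.1999) = 1.250
Css,max = 24.4 × 1.250 = 30.49 mg/L
Css,min = Css,max × e^(−kτ) = 30.49 × 0.1999 ≈ 6.09 mg/L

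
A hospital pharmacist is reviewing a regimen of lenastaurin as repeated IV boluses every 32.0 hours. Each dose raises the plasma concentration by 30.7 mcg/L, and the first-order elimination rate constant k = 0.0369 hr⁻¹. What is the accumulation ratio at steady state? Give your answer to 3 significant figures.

1.44

Fraction remaining after one interval: e^(−kτ) = e^(−0.03690 × 32.0) = 0.3070
R = 1 / (1 − 0.3070) = 1 / 0.6930 ≈ 1.44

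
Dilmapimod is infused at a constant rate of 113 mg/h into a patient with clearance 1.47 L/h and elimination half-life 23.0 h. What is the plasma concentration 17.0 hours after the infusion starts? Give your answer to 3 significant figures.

Css = rate / CL = 113 / 1.47 = 76.87 µg/mL
k = ln 2 / 23.0 = 0.03014 h⁻¹
C(t) = Css (1 − e^(−kt)) = 76.87 × (1 − e^(−0.5123)) = 76.87 × 0.4009 ≈ 30.8 µg/mL

30.8 µg/mL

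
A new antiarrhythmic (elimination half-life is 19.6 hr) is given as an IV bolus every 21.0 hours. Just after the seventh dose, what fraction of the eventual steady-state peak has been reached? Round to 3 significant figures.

k = ln 2 / 19.6 = 0.03536 hr⁻¹
f_n = 1 − e^(−nkτ) = 1 − e^(−7 × 0.03536 × 21.0) = 1 − e^(−5.199) = 1 − 0.005524 ≈ 0.994

0.994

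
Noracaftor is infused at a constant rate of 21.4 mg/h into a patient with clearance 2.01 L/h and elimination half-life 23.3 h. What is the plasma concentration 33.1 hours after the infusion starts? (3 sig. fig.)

Css = rate / CL = 21.4 / 2.01 = 10.65 mg/L
k = ln 2 / 23.3 = 0.02975 h⁻¹
C(t) = Css (1 − e^(−kt)) = 10.65 × (1 − e^(−0.9847)) = 10.65 × 0.6264 ≈ 6.67 mg/L

6.67 mg/L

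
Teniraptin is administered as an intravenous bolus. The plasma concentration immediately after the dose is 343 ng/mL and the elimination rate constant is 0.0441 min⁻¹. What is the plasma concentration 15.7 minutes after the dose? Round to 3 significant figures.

172 ng/mL

C(t) = C₀ e^(−kt) = 343 × e^(−0.04410 × 15.7) = 343 × e^(−0.6924) = 343 × 0.5004 ≈ 172 ng/mL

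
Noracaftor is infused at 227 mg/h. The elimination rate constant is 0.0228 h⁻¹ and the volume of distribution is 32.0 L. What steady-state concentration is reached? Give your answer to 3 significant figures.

CL = k · V = 0.0228 × 32.0 = 0.7296 L/h
Css = rate / CL = 227 / 0.7296 ≈ 311 µg/mL

311 µg/mL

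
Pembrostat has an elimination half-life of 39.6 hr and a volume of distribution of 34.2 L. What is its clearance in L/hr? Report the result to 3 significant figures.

0.599 L/hr

k = ln 2 / t½ = ln 2 / 39.6 = 0.01750 hr⁻¹
CL = k · V = 0.01750 × 34.2 ≈ 0.599 L/hr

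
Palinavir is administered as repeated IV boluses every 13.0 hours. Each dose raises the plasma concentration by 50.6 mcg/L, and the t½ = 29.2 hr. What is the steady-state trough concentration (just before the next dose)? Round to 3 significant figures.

k = ln 2 / 29.2 = 0.02374 hr⁻¹
Fraction remaining after one interval: e^(−kτ) = e^(−0.02374 × 13.0) = 0.7345
R = 1 / (1 − 0.7345) = 3.766
Css,max = 50.6 × 3.766 = 190.6 mcg/L
Css,min = Css,max × e^(−kτ) = 190.6 × 0.7345 ≈ 140 mcg/L

140 mcg/L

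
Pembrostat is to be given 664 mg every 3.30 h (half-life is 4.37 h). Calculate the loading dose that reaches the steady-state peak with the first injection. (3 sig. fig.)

k = ln 2 / 4.37 = 0.1586 h⁻¹
Accumulation ratio R = 1 / (1 − e^(−kτ)) = 1 / (1 − e^(−0.1586×3.30)) = 1 / (1 − 0.5925) = 2.454
Loading dose = maintenance dose × R = 664 × 2.454 ≈ 1630 mg

1630 mg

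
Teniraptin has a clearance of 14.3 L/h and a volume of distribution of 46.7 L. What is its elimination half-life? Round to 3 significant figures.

2.26 hours

k = CL / V = 14.3 / 46.7 = 0.3062 h⁻¹
t½ = ln 2 / k = ln 2 / 0.3062 ≈ 2.26 hours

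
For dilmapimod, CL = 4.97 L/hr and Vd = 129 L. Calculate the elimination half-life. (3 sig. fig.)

k = CL / V = 4.97 / 129 = 0.03853 hr⁻¹
t½ = ln 2 / k = ln 2 / 0.03853 ≈ 18.0 hours

18.0 hours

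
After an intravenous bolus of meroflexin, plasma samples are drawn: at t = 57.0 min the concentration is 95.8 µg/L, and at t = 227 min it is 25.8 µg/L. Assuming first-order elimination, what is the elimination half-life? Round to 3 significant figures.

89.8 minutes

k = ln(C₁/C₂) / (t₂ − t₁) = ln(95.8/25.8) / (227 − 57.0)
  = 1.312 / 170.0 = 0.007717 min⁻¹
t½ = ln 2 / k = ln 2 / 0.007717 ≈ 89.8 minutes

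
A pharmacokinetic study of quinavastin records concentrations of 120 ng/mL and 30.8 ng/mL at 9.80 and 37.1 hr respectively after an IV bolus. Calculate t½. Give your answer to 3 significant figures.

k = ln(C₁/C₂) / (t₂ − t₁) = ln(120/30.8) / (37.1 − 9.80)
  = 1.360 / 27.30 = 0.04982 hr⁻¹
t½ = ln 2 / k = ln 2 / 0.04982 ≈ 13.9 hours

13.9 hours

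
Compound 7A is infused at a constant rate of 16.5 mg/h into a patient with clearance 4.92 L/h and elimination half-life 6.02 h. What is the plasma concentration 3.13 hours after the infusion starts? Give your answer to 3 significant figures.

Css = rate / CL = 16.5 / 4.92 = 3.354 mg/L
k = ln 2 / 6.02 = 0.1151 h⁻¹
C(t) = Css (1 − e^(−kt)) = 3.354 × (1 − e^(−0.3604)) = 3.354 × 0.3026 ≈ 1.01 mg/L

1.01 mg/L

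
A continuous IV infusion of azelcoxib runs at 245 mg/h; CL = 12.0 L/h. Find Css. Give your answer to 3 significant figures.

Css = infusion rate / CL = 245 / 12.0 ≈ 20.4 µg/mL

20.4 µg/mL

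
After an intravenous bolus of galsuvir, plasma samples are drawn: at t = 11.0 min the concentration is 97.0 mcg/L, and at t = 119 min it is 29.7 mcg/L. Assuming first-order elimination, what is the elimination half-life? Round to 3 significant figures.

k = ln(C₁/C₂) / (t₂ − t₁) = ln(97.0/29.7) / (119 − 11.0)
  = 1.184 / 108.0 = 0.01096 min⁻¹
t½ = ln 2 / k = ln 2 / 0.01096 ≈ 63.2 minutes

63.2 minutes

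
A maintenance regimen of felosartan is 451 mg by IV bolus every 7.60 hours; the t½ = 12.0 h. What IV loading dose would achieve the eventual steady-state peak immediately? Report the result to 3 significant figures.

1270 mg

k = ln 2 / 12.0 = 0.05776 h⁻¹
Accumulation ratio R = 1 / (1 − e^(−kτ)) = 1 / (1 − e^(−0.05776×7.60)) = 1 / (1 − 0.6447) = 2.814
Loading dose = maintenance dose × R = 451 × 2.814 ≈ 1270 mg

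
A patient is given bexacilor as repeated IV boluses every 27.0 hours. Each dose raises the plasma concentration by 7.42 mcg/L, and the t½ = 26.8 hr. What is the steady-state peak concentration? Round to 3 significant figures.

14.8 mcg/L

k = ln 2 / 26.8 = 0.02586 hr⁻¹
Fraction remaining after one interval: e^(−kτ) = e^(−0.02586 × 27.0) = 0.4974
R = 1 / (1 − 0.4974) = 1.990
Css,max = 7.42 × 1.990 ≈ 14.8 mcg/L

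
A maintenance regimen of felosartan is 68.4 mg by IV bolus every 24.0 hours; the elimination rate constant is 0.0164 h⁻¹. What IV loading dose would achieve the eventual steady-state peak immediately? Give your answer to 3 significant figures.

210 mg

Accumulation ratio R = 1 / (1 − e^(−kτ)) = 1 / (1 − e^(−0.01640×24.0)) = 1 / (1 − 0.6746) = 3.073
Loading dose = maintenance dose × R = 68.4 × 3.073 ≈ 210 mg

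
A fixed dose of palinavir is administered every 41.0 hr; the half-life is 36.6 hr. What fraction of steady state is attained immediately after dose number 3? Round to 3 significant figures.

k = ln 2 / 36.6 = 0.01894 hr⁻¹
f_n = 1 − e^(−nkτ) = 1 − e^(−3 × 0.01894 × 41.0) = 1 − e^(−2.329) = 1 − 0.09735 ≈ 0.903

0.903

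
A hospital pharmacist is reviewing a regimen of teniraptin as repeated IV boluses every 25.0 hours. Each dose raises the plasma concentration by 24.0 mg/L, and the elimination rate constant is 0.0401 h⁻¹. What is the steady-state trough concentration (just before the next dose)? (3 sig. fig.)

Fraction remaining after one interval: e^(−kτ) = e^(−0.04010 × 25.0) = 0.3670
R = 1 / (1 − 0.3670) = 1.580
Css,max = 24.0 × 1.580 = 37.91 mg/L
Css,min = Css,max × e^(−kτ) = 37.91 × 0.3670 ≈ 13.9 mg/L

13.9 mg/L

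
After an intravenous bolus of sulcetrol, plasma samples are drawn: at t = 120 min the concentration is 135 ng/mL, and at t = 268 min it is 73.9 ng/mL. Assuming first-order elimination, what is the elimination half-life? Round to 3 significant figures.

k = ln(C₁/C₂) / (t₂ − t₁) = ln(135/73.9) / (268 − 120)
  = 0.6026 / 148.0 = 0.004071 min⁻¹
t½ = ln 2 / k = ln 2 / 0.004071 ≈ 170 minutes

170 minutes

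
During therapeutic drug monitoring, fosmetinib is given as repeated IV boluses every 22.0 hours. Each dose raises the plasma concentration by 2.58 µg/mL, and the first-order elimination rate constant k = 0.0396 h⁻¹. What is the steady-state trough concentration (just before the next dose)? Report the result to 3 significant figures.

Fraction remaining after one interval: e^(−kτ) = e^(−0.03960 × 22.0) = 0.4184
R = 1 / (1 − 0.4184) = 1.720
Css,max = 2.58 × 1.720 = 4.436 µg/mL
Css,min = Css,max × e^(−kτ) = 4.436 × 0.4184 ≈ 1.86 µg/mL

1.86 µg/mL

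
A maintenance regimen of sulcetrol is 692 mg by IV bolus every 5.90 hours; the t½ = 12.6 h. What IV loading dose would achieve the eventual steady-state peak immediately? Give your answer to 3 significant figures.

k = ln 2 / 12.6 = 0.05501 h⁻¹
Accumulation ratio R = 1 / (1 − e^(−kτ)) = 1 / (1 − e^(−0.05501×5.90)) = 1 / (1 − 0.7228) = 3.608
Loading dose = maintenance dose × R = 692 × 3.608 ≈ 2500 mg

2500 mg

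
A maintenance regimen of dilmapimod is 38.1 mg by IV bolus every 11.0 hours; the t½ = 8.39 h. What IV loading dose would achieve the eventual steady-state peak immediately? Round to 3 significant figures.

63.8 mg

k = ln 2 / 8.39 = 0.08262 h⁻¹
Accumulation ratio R = 1 / (1 − e^(−kτ)) = 1 / (1 − e^(−0.08262×11.0)) = 1 / (1 − 0.4030) = 1.675
Loading dose = maintenance dose × R = 38.1 × 1.675 ≈ 63.8 mg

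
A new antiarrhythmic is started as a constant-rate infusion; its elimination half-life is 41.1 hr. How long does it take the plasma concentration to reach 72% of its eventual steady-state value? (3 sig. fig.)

75.5 hours

k = ln 2 / 41.1 = 0.01686 hr⁻¹
f = 1 − e^(−kt)  ⇒  t = −ln(1 − f) / k
t = −ln(1 − 0.72) / 0.01686 = 1.273 / 0.01686 ≈ 75.5 hours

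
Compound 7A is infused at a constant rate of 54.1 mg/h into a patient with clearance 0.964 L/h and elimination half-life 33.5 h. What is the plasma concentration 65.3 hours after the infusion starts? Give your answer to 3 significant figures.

Css = rate / CL = 54.1 / 0.964 = 56.12 µg/mL
k = ln 2 / 33.5 = 0.02069 h⁻¹
C(t) = Css (1 − e^(−kt)) = 56.12 × (1 − e^(−1.351)) = 56.12 × 0.7410 ≈ 41.6 µg/mL

41.6 µg/mL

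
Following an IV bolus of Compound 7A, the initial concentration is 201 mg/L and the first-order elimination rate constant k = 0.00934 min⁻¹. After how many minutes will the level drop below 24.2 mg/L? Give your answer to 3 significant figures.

227 minutes

C(t) = C₀ e^(−kt)  ⇒  t = ln(C₀/C) / k
t = ln(201/24.2) / 0.009340 = 2.117 / 0.009340 ≈ 227 minutes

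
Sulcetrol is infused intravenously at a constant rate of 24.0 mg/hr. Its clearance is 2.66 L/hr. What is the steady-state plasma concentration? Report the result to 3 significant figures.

Css = infusion rate / CL = 24.0 / 2.66 ≈ 9.02 mg/L

9.02 mg/L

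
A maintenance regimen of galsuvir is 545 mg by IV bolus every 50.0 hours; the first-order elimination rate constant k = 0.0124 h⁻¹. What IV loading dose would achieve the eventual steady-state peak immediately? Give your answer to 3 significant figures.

1180 mg

Accumulation ratio R = 1 / (1 − e^(−kτ)) = 1 / (1 − e^(−0.01240×50.0)) = 1 / (1 − 0.5379) = 2.164
Loading dose = maintenance dose × R = 545 × 2.164 ≈ 1180 mg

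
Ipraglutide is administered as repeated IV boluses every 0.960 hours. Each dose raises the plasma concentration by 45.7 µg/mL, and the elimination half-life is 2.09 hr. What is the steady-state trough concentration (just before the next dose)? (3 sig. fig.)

122 µg/mL

k = ln 2 / 2.09 = 0.3316 hr⁻¹
Fraction remaining after one interval: e^(−kτ) = e^(−0.3316 × 0.960) = 0.7273
R = 1 / (1 − 0.7273) = 3.667
Css,max = 45.7 × 3.667 = 167.6 µg/mL
Css,min = Css,max × e^(−kτ) = 167.6 × 0.7273 ≈ 122 µg/mL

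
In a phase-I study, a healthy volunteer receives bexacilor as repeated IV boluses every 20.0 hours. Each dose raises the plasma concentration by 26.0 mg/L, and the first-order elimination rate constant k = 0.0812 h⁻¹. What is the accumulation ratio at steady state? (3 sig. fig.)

Fraction remaining after one interval: e^(−kτ) = e^(−0.08120 × 20.0) = 0.1971
R = 1 / (1 − 0.1971) = 1 / 0.8029 ≈ 1.25

1.25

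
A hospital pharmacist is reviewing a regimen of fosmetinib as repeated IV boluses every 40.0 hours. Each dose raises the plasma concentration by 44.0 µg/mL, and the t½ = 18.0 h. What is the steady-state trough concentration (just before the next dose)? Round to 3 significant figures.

12.0 µg/mL

k = ln 2 / 18.0 = 0.03851 h⁻¹
Fraction remaining after one interval: e^(−kτ) = e^(−0.03851 × 40.0) = 0.2143
R = 1 / (1 − 0.2143) = 1.273
Css,max = 44.0 × 1.273 = 56.00 µg/mL
Css,min = Css,max × e^(−kτ) = 56.00 × 0.2143 ≈ 12.0 µg/mL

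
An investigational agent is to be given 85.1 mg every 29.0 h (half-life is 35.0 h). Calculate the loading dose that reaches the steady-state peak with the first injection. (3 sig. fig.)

195 mg

k = ln 2 / 35.0 = 0.01980 h⁻¹
Accumulation ratio R = 1 / (1 − e^(−kτ)) = 1 / (1 − e^(−0.01980×29.0)) = 1 / (1 − 0.5631) = 2.289
Loading dose = maintenance dose × R = 85.1 × 2.289 ≈ 195 mg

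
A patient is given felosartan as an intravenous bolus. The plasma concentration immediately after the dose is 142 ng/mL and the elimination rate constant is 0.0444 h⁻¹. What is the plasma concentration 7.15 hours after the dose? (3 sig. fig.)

C(t) = C₀ e^(−kt) = 142 × e^(−0.04440 × 7.15) = 142 × e^(−0.3175) = 142 × 0.7280 ≈ 103 ng/mL

103 ng/mL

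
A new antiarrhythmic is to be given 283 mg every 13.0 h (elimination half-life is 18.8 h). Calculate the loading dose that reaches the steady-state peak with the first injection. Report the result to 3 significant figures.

743 mg

k = ln 2 / 18.8 = 0.03687 h⁻¹
Accumulation ratio R = 1 / (1 − e^(−kτ)) = 1 / (1 − e^(−0.03687×13.0)) = 1 / (1 − 0.6192) = 2.626
Loading dose = maintenance dose × R = 283 × 2.626 ≈ 743 mg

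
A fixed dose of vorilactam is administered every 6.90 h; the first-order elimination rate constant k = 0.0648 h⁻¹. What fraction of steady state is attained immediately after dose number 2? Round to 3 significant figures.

0.591

f_n = 1 − e^(−nkτ) = 1 − e^(−2 × 0.06480 × 6.90) = 1 − e^(−0.8942) = 1 − 0.4089 ≈ 0.591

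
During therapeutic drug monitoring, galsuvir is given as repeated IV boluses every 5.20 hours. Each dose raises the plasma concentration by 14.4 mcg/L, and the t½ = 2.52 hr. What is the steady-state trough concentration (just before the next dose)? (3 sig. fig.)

k = ln 2 / 2.52 = 0.2751 hr⁻¹
Fraction remaining after one interval: e^(−kτ) = e^(−0.2751 × 5.20) = 0.2392
R = 1 / (1 − 0.2392) = 1.314
Css,max = 14.4 × 1.314 = 18.93 mcg/L
Css,min = Css,max × e^(−kτ) = 18.93 × 0.2392 ≈ 4.53 mcg/L

4.53 mcg/L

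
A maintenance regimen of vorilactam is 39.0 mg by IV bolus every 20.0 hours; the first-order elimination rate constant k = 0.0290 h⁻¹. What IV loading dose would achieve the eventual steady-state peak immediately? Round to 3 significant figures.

Accumulation ratio R = 1 / (1 − e^(−kτ)) = 1 / (1 − e^(−0.02900×20.0)) = 1 / (1 − 0.5599) = 2.272
Loading dose = maintenance dose × R = 39.0 × 2.272 ≈ 88.6 mg

88.6 mg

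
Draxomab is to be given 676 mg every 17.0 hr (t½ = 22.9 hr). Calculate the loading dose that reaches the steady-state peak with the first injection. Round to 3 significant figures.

k = ln 2 / 22.9 = 0.03027 hr⁻¹
Accumulation ratio R = 1 / (1 − e^(−kτ)) = 1 / (1 − e^(−0.03027×17.0)) = 1 / (1 − 0.5978) = 2.486
Loading dose = maintenance dose × R = 676 × 2.486 ≈ 1680 mg

1680 mg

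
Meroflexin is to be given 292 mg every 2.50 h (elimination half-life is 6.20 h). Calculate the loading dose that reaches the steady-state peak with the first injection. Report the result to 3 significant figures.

k = ln 2 / 6.20 = 0.1118 h⁻¹
Accumulation ratio R = 1 / (1 − e^(−kτ)) = 1 / (1 − e^(−0.1118×2.50)) = 1 / (1 − 0.7562) = 4.101
Loading dose = maintenance dose × R = 292 × 4.101 ≈ 1200 mg

1200 mg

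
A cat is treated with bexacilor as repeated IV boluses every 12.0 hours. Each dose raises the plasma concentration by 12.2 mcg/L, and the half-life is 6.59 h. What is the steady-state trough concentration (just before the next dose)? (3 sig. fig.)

k = ln 2 / 6.59 = 0.1052 h⁻¹
Fraction remaining after one interval: e^(−kτ) = e^(−0.1052 × 12.0) = 0.2830
R = 1 / (1 − 0.2830) = 1.395
Css,max = 12.2 × 1.395 = 17.02 mcg/L
Css,min = Css,max × e^(−kτ) = 17.02 × 0.2830 ≈ 4.82 mcg/L

4.82 mcg/L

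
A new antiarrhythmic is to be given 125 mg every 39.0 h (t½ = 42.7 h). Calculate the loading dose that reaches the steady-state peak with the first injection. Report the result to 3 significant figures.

k = ln 2 / 42.7 = 0.01623 h⁻¹
Accumulation ratio R = 1 / (1 − e^(−kτ)) = 1 / (1 − e^(−0.01623×39.0)) = 1 / (1 − 0.5310) = 2.132
Loading dose = maintenance dose × R = 125 × 2.132 ≈ 266 mg

266 mg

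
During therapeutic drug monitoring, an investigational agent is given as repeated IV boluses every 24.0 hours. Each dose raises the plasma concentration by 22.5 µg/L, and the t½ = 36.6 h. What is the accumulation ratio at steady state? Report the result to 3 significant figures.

2.74

k = ln 2 / 36.6 = 0.01894 h⁻¹
Fraction remaining after one interval: e^(−kτ) = e^(−0.01894 × 24.0) = 0.6348
R = 1 / (1 − 0.6348) = 1 / 0.3652 ≈ 2.74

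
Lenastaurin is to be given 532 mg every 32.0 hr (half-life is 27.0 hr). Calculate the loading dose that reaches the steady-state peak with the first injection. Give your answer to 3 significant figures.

950 mg

k = ln 2 / 27.0 = 0.02567 hr⁻¹
Accumulation ratio R = 1 / (1 − e^(−kτ)) = 1 / (1 − e^(−0.02567×32.0)) = 1 / (1 − 0.4398) = 1.785
Loading dose = maintenance dose × R = 532 × 1.785 ≈ 950 mg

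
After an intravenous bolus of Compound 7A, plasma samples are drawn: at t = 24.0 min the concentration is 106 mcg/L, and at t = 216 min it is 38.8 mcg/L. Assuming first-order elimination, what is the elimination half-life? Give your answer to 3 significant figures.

k = ln(C₁/C₂) / (t₂ − t₁) = ln(106/38.8) / (216 − 24.0)
  = 1.005 / 192.0 = 0.005234 min⁻¹
t½ = ln 2 / k = ln 2 / 0.005234 ≈ 132 minutes

132 minutes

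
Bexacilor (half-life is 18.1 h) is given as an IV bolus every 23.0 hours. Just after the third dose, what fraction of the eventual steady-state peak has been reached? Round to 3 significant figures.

k = ln 2 / 18.1 = 0.03830 h⁻¹
f_n = 1 − e^(−nkτ) = 1 − e^(−3 × 0.03830 × 23.0) = 1 − e^(−2.642) = 1 − 0.07119 ≈ 0.929

0.929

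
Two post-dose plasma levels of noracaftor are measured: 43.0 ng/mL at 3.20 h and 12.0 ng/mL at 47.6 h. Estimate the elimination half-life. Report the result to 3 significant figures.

k = ln(C₁/C₂) / (t₂ − t₁) = ln(43.0/12.0) / (47.6 − 3.20)
  = 1.276 / 44.40 = 0.02875 h⁻¹
t½ = ln 2 / k = ln 2 / 0.02875 ≈ 24.1 hours

24.1 hours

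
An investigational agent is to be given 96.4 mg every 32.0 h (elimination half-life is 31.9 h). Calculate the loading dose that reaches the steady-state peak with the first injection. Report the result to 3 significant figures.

192 mg

k = ln 2 / 31.9 = 0.02173 h⁻¹
Accumulation ratio R = 1 / (1 − e^(−kτ)) = 1 / (1 − e^(−0.02173×32.0)) = 1 / (1 − 0.4989) = 1.996
Loading dose = maintenance dose × R = 96.4 × 1.996 ≈ 192 mg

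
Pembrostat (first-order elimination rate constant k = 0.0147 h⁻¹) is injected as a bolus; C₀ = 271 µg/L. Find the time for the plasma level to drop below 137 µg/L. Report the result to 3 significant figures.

C(t) = C₀ e^(−kt)  ⇒  t = ln(C₀/C) / k
t = ln(271/137) / 0.01470 = 0.6821 / 0.01470 ≈ 46.4 hours

46.4 hours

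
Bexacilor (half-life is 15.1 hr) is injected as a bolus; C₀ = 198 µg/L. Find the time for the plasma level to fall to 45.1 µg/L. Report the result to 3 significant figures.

k = ln 2 / 15.1 = 0.04590 hr⁻¹
C(t) = C₀ e^(−kt)  ⇒  t = ln(C₀/C) / k
t = ln(198/45.1) / 0.04590 = 1.479 / 0.04590 ≈ 32.2 hours

32.2 hours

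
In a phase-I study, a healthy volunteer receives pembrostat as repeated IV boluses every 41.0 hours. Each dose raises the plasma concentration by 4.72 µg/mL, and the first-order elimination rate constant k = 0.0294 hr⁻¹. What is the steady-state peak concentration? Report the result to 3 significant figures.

6.74 µg/mL

Fraction remaining after one interval: e^(−kτ) = e^(−0.02940 × 41.0) = 0.2996
R = 1 / (1 − 0.2996) = 1.428
Css,max = 4.72 × 1.428 ≈ 6.74 µg/mL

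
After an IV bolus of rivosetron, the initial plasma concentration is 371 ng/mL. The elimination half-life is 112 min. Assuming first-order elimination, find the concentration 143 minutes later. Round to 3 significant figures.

153 ng/mL

k = ln 2 / 112 = 0.006189 min⁻¹
C(t) = C₀ e^(−kt) = 371 × e^(−0.006189 × 143) = 371 × e^(−0.8850) = 371 × 0.4127 ≈ 153 ng/mL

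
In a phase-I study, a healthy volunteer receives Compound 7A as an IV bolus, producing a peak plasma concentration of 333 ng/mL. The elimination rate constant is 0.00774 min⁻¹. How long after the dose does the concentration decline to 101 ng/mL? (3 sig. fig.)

154 minutes

C(t) = C₀ e^(−kt)  ⇒  t = ln(C₀/C) / k
t = ln(333/101) / 0.007740 = 1.193 / 0.007740 ≈ 154 minutes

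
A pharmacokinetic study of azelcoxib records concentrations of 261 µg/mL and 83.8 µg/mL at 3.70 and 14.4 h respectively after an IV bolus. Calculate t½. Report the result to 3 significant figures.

k = ln(C₁/C₂) / (t₂ − t₁) = ln(261/83.8) / (14.4 − 3.70)
  = 1.136 / 10.70 = 0.1062 h⁻¹
t½ = ln 2 / k = ln 2 / 0.1062 ≈ 6.53 hours

6.53 hours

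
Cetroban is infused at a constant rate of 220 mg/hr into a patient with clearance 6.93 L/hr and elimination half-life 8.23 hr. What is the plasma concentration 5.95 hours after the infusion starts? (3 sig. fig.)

12.5 mg/L

Css = rate / CL = 220 / 6.93 = 31.75 mg/L
k = ln 2 / 8.23 = 0.08422 hr⁻¹
C(t) = Css (1 − e^(−kt)) = 31.75 × (1 − e^(−0.5011)) = 31.75 × 0.3941 ≈ 12.5 mg/L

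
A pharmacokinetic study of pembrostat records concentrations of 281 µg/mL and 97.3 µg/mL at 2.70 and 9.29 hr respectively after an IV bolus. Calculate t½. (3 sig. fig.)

k = ln(C₁/C₂) / (t₂ − t₁) = ln(281/97.3) / (9.29 − 2.70)
  = 1.061 / 6.590 = 0.1609 hr⁻¹
t½ = ln 2 / k = ln 2 / 0.1609 ≈ 4.31 hours

4.31 hours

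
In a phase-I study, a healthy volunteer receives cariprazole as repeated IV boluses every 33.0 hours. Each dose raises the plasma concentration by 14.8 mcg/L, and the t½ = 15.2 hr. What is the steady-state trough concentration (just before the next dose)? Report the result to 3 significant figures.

4.22 mcg/L

k = ln 2 / 15.2 = 0.04560 hr⁻¹
Fraction remaining after one interval: e^(−kτ) = e^(−0.04560 × 33.0) = 0.2220
R = 1 / (1 − 0.2220) = 1.285
Css,max = 14.8 × 1.285 = 19.02 mcg/L
Css,min = Css,max × e^(−kτ) = 19.02 × 0.2220 ≈ 4.22 mcg/L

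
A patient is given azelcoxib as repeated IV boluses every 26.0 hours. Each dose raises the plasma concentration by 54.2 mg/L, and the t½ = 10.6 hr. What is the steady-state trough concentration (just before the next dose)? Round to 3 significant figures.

k = ln 2 / 10.6 = 0.06539 hr⁻¹
Fraction remaining after one interval: e^(−kτ) = e^(−0.06539 × 26.0) = 0.1827
R = 1 / (1 − 0.1827) = 1.223
Css,max = 54.2 × 1.223 = 66.31 mg/L
Css,min = Css,max × e^(−kτ) = 66.31 × 0.1827 ≈ 12.1 mg/L

12.1 mg/L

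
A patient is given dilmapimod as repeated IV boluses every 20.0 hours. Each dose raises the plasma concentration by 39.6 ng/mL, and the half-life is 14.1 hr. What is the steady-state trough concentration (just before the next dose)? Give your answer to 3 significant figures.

23.7 ng/mL

k = ln 2 / 14.1 = 0.04916 hr⁻¹
Fraction remaining after one interval: e^(−kτ) = e^(−0.04916 × 20.0) = 0.3741
R = 1 / (1 − 0.3741) = 1.598
Css,max = 39.6 × 1.598 = 63.27 ng/mL
Css,min = Css,max × e^(−kτ) = 63.27 × 0.3741 ≈ 23.7 ng/mL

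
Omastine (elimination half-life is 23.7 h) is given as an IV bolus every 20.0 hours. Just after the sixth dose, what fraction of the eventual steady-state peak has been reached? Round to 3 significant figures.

0.970

k = ln 2 / 23.7 = 0.02925 h⁻¹
f_n = 1 − e^(−nkτ) = 1 − e^(−6 × 0.02925 × 20.0) = 1 − e^(−3.510) = 1 − 0.02991 ≈ 0.970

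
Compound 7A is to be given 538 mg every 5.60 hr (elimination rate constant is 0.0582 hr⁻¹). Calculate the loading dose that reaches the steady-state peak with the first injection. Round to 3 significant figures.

1930 mg

Accumulation ratio R = 1 / (1 − e^(−kτ)) = 1 / (1 − e^(−0.05820×5.60)) = 1 / (1 − 0.7219) = 3.595
Loading dose = maintenance dose × R = 538 × 3.595 ≈ 1930 mg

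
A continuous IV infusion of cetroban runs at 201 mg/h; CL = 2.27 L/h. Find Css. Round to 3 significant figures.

88.5 mg/L

Css = infusion rate / CL = 201 / 2.27 ≈ 88.5 mg/L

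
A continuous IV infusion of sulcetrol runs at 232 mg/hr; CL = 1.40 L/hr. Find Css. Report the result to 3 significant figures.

Css = infusion rate / CL = 232 / 1.40 ≈ 166 µg/mL

166 µg/mL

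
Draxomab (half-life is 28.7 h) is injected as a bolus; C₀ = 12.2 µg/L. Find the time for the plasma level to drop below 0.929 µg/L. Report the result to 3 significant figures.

107 hours

k = ln 2 / 28.7 = 0.02415 h⁻¹
C(t) = C₀ e^(−kt)  ⇒  t = ln(C₀/C) / k
t = ln(12.2/0.929) / 0.02415 = 2.575 / 0.02415 ≈ 107 hours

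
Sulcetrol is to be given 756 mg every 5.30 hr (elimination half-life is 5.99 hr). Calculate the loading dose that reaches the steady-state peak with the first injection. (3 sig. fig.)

k = ln 2 / 5.99 = 0.1157 hr⁻¹
Accumulation ratio R = 1 / (1 − e^(−kτ)) = 1 / (1 − e^(−0.1157×5.30)) = 1 / (1 − 0.5416) = 2.181
Loading dose = maintenance dose × R = 756 × 2.181 ≈ 1650 mg

1650 mg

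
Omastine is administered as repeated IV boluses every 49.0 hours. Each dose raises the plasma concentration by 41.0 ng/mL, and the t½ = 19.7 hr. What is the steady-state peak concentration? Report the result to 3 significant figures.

k = ln 2 / 19.7 = 0.03519 hr⁻¹
Fraction remaining after one interval: e^(−kτ) = e^(−0.03519 × 49.0) = 0.1783
R = 1 / (1 − 0.1783) = 1.217
Css,max = 41.0 × 1.217 ≈ 49.9 ng/mL

49.9 ng/mL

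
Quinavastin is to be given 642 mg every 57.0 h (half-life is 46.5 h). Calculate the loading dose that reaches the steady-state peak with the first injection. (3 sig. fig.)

1120 mg

k = ln 2 / 46.5 = 0.01491 h⁻¹
Accumulation ratio R = 1 / (1 − e^(−kτ)) = 1 / (1 − e^(−0.01491×57.0)) = 1 / (1 − 0.4276) = 1.747
Loading dose = maintenance dose × R = 642 × 1.747 ≈ 1120 mg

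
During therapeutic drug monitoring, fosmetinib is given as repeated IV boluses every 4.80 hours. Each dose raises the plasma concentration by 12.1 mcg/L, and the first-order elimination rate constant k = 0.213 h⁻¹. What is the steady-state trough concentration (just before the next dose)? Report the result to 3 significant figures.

Fraction remaining after one interval: e^(−kτ) = e^(−0.2130 × 4.80) = 0.3597
R = 1 / (1 − 0.3597) = 1.562
Css,max = 12.1 × 1.562 = 18.90 mcg/L
Css,min = Css,max × e^(−kτ) = 18.90 × 0.3597 ≈ 6.80 mcg/L

6.80 mcg/L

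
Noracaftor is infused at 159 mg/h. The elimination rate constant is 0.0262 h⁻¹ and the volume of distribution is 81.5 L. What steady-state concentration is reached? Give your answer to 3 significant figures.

74.5 mg/L

CL = k · V = 0.0262 × 81.5 = 2.135 L/h
Css = rate / CL = 159 / 2.135 ≈ 74.5 mg/L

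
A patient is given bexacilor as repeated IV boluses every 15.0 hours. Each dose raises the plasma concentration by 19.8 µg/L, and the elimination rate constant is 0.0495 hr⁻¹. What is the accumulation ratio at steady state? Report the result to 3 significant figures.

1.91

Fraction remaining after one interval: e^(−kτ) = e^(−0.04950 × 15.0) = 0.4759
R = 1 / (1 − 0.4759) = 1 / 0.5241 ≈ 1.91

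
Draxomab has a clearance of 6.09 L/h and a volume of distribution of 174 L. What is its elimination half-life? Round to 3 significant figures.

19.8 hours

k = CL / V = 6.09 / 174 = 0.03500 h⁻¹
t½ = ln 2 / k = ln 2 / 0.03500 ≈ 19.8 hours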